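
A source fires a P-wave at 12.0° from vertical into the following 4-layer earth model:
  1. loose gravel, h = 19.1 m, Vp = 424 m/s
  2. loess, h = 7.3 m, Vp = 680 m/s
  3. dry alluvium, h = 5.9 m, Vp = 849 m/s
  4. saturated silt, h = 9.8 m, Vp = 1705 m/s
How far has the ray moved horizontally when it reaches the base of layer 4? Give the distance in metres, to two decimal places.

p = sin θ₁/V₁ = sin 12.0°/424 = 4.9036e-04 s/m is conserved through the stack.
Layer 1: θ = 12.00°; offset = 19.1·tan 12.00° = 4.0598 m.
Layer 2: sin θ = p·680 = 0.3334 → θ = 19.48°; offset = 7.3·tan 19.48° = 2.5819 m.
Layer 3: sin θ = p·849 = 0.4163 → θ = 24.60°; offset = 5.9·tan 24.60° = 2.7015 m.
Layer 4: sin θ = p·1705 = 0.8361 → θ = 56.73°; offset = 9.8·tan 56.73° = 14.9340 m.
Summing the layer offsets gives 24.2773 m.

24.28 m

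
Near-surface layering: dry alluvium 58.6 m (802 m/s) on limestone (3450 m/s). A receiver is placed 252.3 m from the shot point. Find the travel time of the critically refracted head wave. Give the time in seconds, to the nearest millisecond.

0.215 s

θ_c = arcsin(V₁/V₂) = arcsin(802/3450) = 13.44°, cos θ_c = 0.9726.
Intercept time tᵢ = 2h cos θ_c / V₁ = 2·58.6·0.9726/802 = 0.14213 s.
t = x/V₂ + tᵢ = 252.3/3450 + 0.14213 = 0.21526 s.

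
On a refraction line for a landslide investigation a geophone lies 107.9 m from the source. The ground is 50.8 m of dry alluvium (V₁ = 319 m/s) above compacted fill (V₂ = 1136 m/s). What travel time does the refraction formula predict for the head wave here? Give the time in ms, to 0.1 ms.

θ_c = arcsin(V₁/V₂) = arcsin(319/1136) = 16.31°, cos θ_c = 0.9598.
Intercept time tᵢ = 2h cos θ_c / V₁ = 2·50.8·0.9598/319 = 0.30568 s.
t = x/V₂ + tᵢ = 107.9/1136 + 0.30568 = 0.40066 s.

400.7 ms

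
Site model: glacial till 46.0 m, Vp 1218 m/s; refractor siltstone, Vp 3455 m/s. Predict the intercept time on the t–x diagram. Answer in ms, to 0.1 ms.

tᵢ = 2h·√(V₂²−V₁²)/(V₁V₂).
√(V₂²−V₁²) = √(3455²−1218²) = 3233.2 m/s.
tᵢ = 2·46.0·3233.2/(1218·3455) = 0.07068 s.

70.7 ms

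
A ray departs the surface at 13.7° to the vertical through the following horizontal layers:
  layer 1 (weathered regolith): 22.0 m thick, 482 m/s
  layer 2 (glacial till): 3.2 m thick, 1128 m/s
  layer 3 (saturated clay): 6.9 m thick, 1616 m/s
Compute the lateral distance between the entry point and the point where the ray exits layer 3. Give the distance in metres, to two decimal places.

16.51 m

p = sin θ₁/V₁ = sin 13.7°/482 = 4.9137e-04 s/m is conserved through the stack.
Layer 1: θ = 13.70°; offset = 22.0·tan 13.70° = 5.3630 m.
Layer 2: sin θ = p·1128 = 0.5543 → θ = 33.66°; offset = 3.2·tan 33.66° = 2.1309 m.
Layer 3: sin θ = p·1616 = 0.7940 → θ = 52.57°; offset = 6.9·tan 52.57° = 9.0135 m.
Total horizontal offset = 16.5074 m.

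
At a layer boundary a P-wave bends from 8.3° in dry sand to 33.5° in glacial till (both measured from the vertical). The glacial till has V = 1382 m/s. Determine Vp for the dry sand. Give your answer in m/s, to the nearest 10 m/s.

sin 8.3° = 0.1444; sin 33.5° = 0.5519.
V₁ = V₂·(sin θ₁/sin θ₂) = 1382·(0.1444/0.5519) = 361.45 m/s.

360 m/s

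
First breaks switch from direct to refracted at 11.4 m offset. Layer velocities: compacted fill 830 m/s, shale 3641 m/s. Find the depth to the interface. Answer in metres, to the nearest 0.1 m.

h = (x_cross/2)·√((V₂−V₁)/(V₂+V₁)).
(V₂−V₁)/(V₂+V₁) = (3641−830)/(3641+830) = 0.6287; √ = 0.7929.
h = (11.4/2)·0.7929 = 4.52 m.

4.5 m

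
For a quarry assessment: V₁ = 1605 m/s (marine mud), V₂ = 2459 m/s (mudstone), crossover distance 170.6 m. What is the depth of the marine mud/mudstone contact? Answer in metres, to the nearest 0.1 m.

x_cross = 2h·√((V₂+V₁)/(V₂−V₁)) → h = x_cross / (2·√((V₂+V₁)/(V₂−V₁))).
√((V₂+V₁)/(V₂−V₁)) = √((2459+1605)/(2459−1605)) = 2.1815.
h = 170.6 / (2·2.1815) = 39.10 m.

39.1 m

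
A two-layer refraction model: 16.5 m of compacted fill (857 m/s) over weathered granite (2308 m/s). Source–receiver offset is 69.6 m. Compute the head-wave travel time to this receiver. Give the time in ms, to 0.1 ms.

65.9 ms

t = x/V₂ + 2h·√(V₂²−V₁²)/(V₁V₂).
√(V₂²−V₁²) = √(2308²−857²) = 2143.0 m/s; delay term = 2·16.5·2143.0/(857·2308) = 0.03575 s.
t = 69.6/2308 + 0.03575 = 0.06591 s.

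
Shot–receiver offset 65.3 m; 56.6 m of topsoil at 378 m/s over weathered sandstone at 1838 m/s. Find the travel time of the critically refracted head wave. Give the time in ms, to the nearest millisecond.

t = x/V₂ + 2h·√(V₂²−V₁²)/(V₁V₂).
√(V₂²−V₁²) = √(1838²−378²) = 1798.7 m/s; delay term = 2·56.6·1798.7/(378·1838) = 0.29307 s.
t = 65.3/1838 + 0.29307 = 0.32860 s.

329 ms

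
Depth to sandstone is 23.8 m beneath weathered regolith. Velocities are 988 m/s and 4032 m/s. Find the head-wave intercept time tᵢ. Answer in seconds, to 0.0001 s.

0.0467 s

tᵢ = 2h·√(V₂²−V₁²)/(V₁V₂).
√(V₂²−V₁²) = √(4032²−988²) = 3909.1 m/s.
tᵢ = 2·23.8·3909.1/(988·4032) = 0.04671 s.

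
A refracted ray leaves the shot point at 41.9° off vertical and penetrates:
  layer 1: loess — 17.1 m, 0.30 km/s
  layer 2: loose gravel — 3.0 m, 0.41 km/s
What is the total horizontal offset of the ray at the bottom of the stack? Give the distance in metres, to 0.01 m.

Ray parameter p = sin 41.9° / 0.30 km/s = 2.2261e+00 s/km.
Layer 1: θ = 41.90°; offset = 17.1·tan 41.90° = 15.3430 m.
Layer 2: sin θ = p·0.41 = 0.9127 → θ = 65.88°; offset = 3.0·tan 65.88° = 6.7009 m.
Summing the layer offsets gives 22.0438 m.

22.04 m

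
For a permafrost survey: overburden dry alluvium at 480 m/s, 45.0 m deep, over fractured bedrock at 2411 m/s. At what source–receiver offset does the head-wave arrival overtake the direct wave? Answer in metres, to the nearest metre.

110 m

x_cross = 2h·√((V₂+V₁)/(V₂−V₁)).
(V₂+V₁)/(V₂−V₁) = (2411+480)/(2411−480) = 1.4972; √ = 1.2236.
x_cross = 2·45.0·1.2236 = 110.12 m.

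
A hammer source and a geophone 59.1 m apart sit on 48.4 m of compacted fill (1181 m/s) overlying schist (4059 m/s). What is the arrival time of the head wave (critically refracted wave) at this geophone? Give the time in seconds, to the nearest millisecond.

0.093 s

t = x/V₂ + 2h·√(V₂²−V₁²)/(V₁V₂).
√(V₂²−V₁²) = √(4059²−1181²) = 3883.4 m/s; delay term = 2·48.4·3883.4/(1181·4059) = 0.07842 s.
t = 59.1/4059 + 0.07842 = 0.09298 s.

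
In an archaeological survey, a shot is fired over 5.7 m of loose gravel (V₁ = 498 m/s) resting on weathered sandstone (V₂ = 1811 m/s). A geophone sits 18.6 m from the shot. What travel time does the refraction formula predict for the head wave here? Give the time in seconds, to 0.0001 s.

θ_c = arcsin(V₁/V₂) = arcsin(498/1811) = 15.96°, cos θ_c = 0.9614.
Intercept time tᵢ = 2h cos θ_c / V₁ = 2·5.7·0.9614/498 = 0.02201 s.
t = x/V₂ + tᵢ = 18.6/1811 + 0.02201 = 0.03228 s.

0.0323 s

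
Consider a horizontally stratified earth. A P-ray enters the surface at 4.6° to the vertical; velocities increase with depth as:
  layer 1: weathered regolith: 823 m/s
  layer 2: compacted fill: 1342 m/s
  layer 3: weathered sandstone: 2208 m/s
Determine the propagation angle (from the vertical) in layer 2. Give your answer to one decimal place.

7.5°

Snell's law across each interface conserves sin θ / V, so sin θ_2 = V_2·sin θ₁/V₁.
sin θ_2 = 1342 × sin 4.6° / 823 = 0.1308.
θ_2 = 7.51° from the vertical.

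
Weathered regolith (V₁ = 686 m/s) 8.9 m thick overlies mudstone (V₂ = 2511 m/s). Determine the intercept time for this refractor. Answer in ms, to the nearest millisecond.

25 ms

tᵢ = 2h·√(V₂²−V₁²)/(V₁V₂).
√(V₂²−V₁²) = √(2511²−686²) = 2415.5 m/s.
tᵢ = 2·8.9·2415.5/(686·2511) = 0.02496 s.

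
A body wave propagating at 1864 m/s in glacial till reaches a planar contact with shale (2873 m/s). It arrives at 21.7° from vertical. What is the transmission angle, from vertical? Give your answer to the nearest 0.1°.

34.7°

sin θ₁/V₁ = sin θ₂/V₂ ⇒ sin θ₂ = 2873·sin 21.7°/1864 = 2873·0.3697/1864 = 0.5699.
θ₂ = sin⁻¹(0.5699) = 34.74° (from vertical).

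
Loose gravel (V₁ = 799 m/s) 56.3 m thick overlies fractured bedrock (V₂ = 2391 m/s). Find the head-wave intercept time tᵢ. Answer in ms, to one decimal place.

132.8 ms

tᵢ = 2h·√(V₂²−V₁²)/(V₁V₂).
√(V₂²−V₁²) = √(2391²−799²) = 2253.5 m/s.
tᵢ = 2·56.3·2253.5/(799·2391) = 0.13282 s.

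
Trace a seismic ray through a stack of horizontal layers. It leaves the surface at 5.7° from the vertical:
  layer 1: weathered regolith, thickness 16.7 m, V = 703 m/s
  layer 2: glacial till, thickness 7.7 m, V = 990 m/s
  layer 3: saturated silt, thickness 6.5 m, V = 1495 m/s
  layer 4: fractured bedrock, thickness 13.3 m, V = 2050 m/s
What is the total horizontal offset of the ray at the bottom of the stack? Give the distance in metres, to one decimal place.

8.2 m

p = sin θ₁/V₁ = sin 5.7°/703 = 1.4128e-04 s/m is conserved through the stack.
Layer 1: θ = 5.70°; offset = 16.7·tan 5.70° = 1.667 m.
Layer 2: sin θ = p·990 = 0.1399 → θ = 8.04°; offset = 7.7·tan 8.04° = 1.088 m.
Layer 3: sin θ = p·1495 = 0.2112 → θ = 12.19°; offset = 6.5·tan 12.19° = 1.405 m.
Layer 4: sin θ = p·2050 = 0.2896 → θ = 16.84°; offset = 13.3·tan 16.84° = 4.024 m.
Summing the layer offsets gives 8.184 m.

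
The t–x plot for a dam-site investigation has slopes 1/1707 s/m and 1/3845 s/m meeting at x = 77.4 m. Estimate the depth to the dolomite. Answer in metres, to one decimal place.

24.0 m

h = (x_cross/2)·√((V₂−V₁)/(V₂+V₁)).
(V₂−V₁)/(V₂+V₁) = (3845−1707)/(3845+1707) = 0.3851; √ = 0.6206.
h = (77.4/2)·0.6206 = 24.02 m.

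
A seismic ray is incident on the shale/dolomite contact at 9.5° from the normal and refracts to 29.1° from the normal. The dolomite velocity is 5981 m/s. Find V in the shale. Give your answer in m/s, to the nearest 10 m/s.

sin 9.5° = 0.1650; sin 29.1° = 0.4863.
V₁ = V₂·(sin θ₁/sin θ₂) = 5981·(0.1650/0.4863) = 2029.77 m/s.

2030 m/s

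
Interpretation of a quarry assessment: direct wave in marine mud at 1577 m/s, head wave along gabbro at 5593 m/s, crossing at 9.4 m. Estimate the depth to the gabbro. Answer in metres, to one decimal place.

3.5 m

h = (x_cross/2)·√((V₂−V₁)/(V₂+V₁)).
(V₂−V₁)/(V₂+V₁) = (5593−1577)/(5593+1577) = 0.5601; √ = 0.7484.
h = (9.4/2)·0.7484 = 3.52 m.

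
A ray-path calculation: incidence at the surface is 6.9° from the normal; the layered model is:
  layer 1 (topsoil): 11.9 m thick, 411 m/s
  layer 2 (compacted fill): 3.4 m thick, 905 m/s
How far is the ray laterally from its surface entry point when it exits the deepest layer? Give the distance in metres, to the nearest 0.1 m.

2.4 m

p = sin θ₁/V₁ = sin 6.9°/411 = 2.9230e-04 s/m is conserved through the stack.
Layer 1: θ = 6.90°; offset = 11.9·tan 6.90° = 1.440 m.
Layer 2: sin θ = p·905 = 0.2645 → θ = 15.34°; offset = 3.4·tan 15.34° = 0.933 m.
Σ offsets = 2.373 m.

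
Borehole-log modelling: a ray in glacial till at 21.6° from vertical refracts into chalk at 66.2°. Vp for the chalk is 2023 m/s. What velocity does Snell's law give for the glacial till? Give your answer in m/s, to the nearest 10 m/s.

810 m/s

Snell's law: sin 21.6°/V₁ = sin 66.2°/V₂.
V₁ = V₂·sin 21.6°/sin 66.2° = 2023 × 0.4023 = 813.93 m/s.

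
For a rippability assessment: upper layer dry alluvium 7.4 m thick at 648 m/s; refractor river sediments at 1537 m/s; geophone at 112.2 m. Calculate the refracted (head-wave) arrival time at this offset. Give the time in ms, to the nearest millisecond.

94 ms

θ_c = arcsin(V₁/V₂) = arcsin(648/1537) = 24.94°, cos θ_c = 0.9068.
Intercept time tᵢ = 2h cos θ_c / V₁ = 2·7.4·0.9068/648 = 0.02071 s.
t = x/V₂ + tᵢ = 112.2/1537 + 0.02071 = 0.09371 s.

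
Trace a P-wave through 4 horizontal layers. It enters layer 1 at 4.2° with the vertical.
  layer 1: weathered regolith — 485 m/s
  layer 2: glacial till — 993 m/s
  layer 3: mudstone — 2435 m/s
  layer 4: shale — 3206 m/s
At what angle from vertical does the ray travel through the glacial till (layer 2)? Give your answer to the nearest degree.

Ray parameter p = sin 4.2° / 485 = 1.5101e-04 s/m.
sin θ_2 = p·V_2 = 1.5101e-04 × 993 = 0.1499.
θ_2 = 8.62° from the vertical.

9°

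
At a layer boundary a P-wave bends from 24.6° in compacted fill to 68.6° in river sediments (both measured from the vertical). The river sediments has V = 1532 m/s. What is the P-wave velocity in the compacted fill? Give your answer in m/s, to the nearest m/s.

685 m/s

Snell's law: sin 24.6°/V₁ = sin 68.6°/V₂.
V₁ = V₂·sin 24.6°/sin 68.6° = 1532 × 0.4471 = 684.97 m/s.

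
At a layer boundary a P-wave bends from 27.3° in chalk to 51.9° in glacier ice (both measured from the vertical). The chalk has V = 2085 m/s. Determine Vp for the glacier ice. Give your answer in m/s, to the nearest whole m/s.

3577 m/s

sin 27.3° = 0.4586; sin 51.9° = 0.7869.
V₂ = V₁·(sin θ₂/sin θ₁) = 2085·(0.7869/0.4586) = 3577.37 m/s.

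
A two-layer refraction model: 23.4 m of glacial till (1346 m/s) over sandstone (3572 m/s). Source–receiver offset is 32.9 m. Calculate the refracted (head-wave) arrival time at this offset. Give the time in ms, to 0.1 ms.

t = x/V₂ + 2h·√(V₂²−V₁²)/(V₁V₂).
√(V₂²−V₁²) = √(3572²−1346²) = 3308.7 m/s; delay term = 2·23.4·3308.7/(1346·3572) = 0.03221 s.
t = 32.9/3572 + 0.03221 = 0.04142 s.

41.4 ms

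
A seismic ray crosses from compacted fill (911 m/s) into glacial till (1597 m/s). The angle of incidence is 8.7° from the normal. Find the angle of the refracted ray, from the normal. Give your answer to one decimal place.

Snell's law: sin θ₂ = (V₂/V₁)·sin θ₁ = (1597/911)·sin 8.7° = 0.2652.
θ₂ = arcsin 0.2652 = 15.38° from the normal.

15.4°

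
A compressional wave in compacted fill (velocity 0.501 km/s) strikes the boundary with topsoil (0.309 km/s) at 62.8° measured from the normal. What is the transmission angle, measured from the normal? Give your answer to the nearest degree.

33°

sin θ₁/V₁ = sin θ₂/V₂ ⇒ sin θ₂ = 0.309·sin 62.8°/0.501 = 0.309·0.8894/0.501 = 0.5486.
θ₂ = sin⁻¹(0.5486) = 33.27° (from vertical).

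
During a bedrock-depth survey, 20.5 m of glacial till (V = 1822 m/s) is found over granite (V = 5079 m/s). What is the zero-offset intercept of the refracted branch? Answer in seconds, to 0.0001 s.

θ_c = arcsin(V₁/V₂) = arcsin(1822/5079) = 21.02°; cos θ_c = 0.9334.
tᵢ = 2h·cos θ_c / V₁ = 2·20.5·0.9334 / 1822 = 0.02100 s.

0.0210 s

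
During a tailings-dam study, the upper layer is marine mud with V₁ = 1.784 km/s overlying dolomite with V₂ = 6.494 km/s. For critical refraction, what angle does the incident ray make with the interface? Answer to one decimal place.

74.1°

Critical incidence: sin θ_c = V₁/V₂ = 1.784/6.494 = 0.2747.
θ_c = arcsin 0.2747 = 15.95°.
Measured from the interface: 90° − 15.95° = 74.05°.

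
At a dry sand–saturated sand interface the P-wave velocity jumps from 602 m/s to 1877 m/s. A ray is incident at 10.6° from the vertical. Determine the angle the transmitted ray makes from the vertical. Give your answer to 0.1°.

Snell's law: sin θ₂ = (V₂/V₁)·sin θ₁ = (1877/602)·sin 10.6° = 0.5735.
θ₂ = sin⁻¹(0.5735) = 35.00° (from vertical).

35.0°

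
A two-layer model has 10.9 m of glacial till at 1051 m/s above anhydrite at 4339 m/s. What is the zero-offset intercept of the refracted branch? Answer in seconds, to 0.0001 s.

0.0201 s

tᵢ = 2h·√(V₂²−V₁²)/(V₁V₂).
√(V₂²−V₁²) = √(4339²−1051²) = 4209.8 m/s.
tᵢ = 2·10.9·4209.8/(1051·4339) = 0.02012 s.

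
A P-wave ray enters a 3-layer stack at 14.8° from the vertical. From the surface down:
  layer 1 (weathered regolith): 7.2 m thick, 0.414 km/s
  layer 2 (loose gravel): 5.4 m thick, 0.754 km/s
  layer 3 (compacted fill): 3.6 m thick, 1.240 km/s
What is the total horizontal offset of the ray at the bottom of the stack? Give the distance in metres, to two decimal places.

Ray parameter p = sin 14.8° / 0.414 km/s = 6.1702e-01 s/km.
Layer 1: θ = 14.80°; offset = 7.2·tan 14.80° = 1.9023 m.
Layer 2: sin θ = p·0.754 = 0.4652 → θ = 27.73°; offset = 5.4·tan 27.73° = 2.8381 m.
Layer 3: sin θ = p·1.240 = 0.7651 → θ = 49.92°; offset = 3.6·tan 49.92° = 4.2776 m.
Summing the layer offsets gives 9.0180 m.

9.02 m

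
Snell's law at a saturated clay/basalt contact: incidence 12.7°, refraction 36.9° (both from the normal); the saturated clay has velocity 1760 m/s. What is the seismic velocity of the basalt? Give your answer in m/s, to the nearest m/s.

4807 m/s

Snell's law: sin 12.7°/V₁ = sin 36.9°/V₂.
V₂ = V₁·sin 36.9°/sin 12.7° = 1760 × 2.7311 = 4806.72 m/s.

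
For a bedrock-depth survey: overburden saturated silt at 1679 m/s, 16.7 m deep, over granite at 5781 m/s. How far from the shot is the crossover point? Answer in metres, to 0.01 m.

θ_c = arcsin(1679/5781) = 16.88°, so cos θ_c = 0.9569 and tᵢ = 2h cos θ_c/V₁ = 0.0190 s.
At crossover x/V₁ = x/V₂ + tᵢ ⇒ x = tᵢ/(1/V₁ − 1/V₂) = 0.01904/(5.9559e-04 − 1.7298e-04) = 45.04 m.

45.04 m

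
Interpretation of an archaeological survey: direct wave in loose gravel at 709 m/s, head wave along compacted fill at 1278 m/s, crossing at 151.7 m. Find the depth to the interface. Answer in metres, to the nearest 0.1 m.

h = (x_cross/2)·√((V₂−V₁)/(V₂+V₁)).
(V₂−V₁)/(V₂+V₁) = (1278−709)/(1278+709) = 0.2864; √ = 0.5351.
h = (151.7/2)·0.5351 = 40.59 m.

40.6 m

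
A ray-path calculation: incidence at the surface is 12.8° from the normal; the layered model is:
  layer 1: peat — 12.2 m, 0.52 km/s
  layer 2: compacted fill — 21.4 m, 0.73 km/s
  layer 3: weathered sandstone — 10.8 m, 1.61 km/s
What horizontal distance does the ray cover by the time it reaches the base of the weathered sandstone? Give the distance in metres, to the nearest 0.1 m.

Apply Snell's law at each interface; in layer i the horizontal offset is hᵢ·tan θᵢ.
Layer 1: θ = 12.80°; offset = 12.2·tan 12.80° = 2.772 m.
Layer 2: sin θ = 0.73·sin 12.8°/0.52 = 0.3110, θ = 18.12°; offset = 21.4·tan 18.12° = 7.003 m.
Layer 3: sin θ = 1.61·sin 12.8°/0.52 = 0.6859, θ = 43.31°; offset = 10.8·tan 43.31° = 10.181 m.
Σ offsets = 19.956 m.

20.0 m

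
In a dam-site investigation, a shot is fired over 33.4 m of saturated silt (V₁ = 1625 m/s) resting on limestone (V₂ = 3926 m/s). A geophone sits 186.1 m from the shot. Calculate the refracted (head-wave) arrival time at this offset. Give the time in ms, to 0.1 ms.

84.8 ms

θ_c = arcsin(V₁/V₂) = arcsin(1625/3926) = 24.45°, cos θ_c = 0.9103.
Intercept time tᵢ = 2h cos θ_c / V₁ = 2·33.4·0.9103/1625 = 0.03742 s.
t = x/V₂ + tᵢ = 186.1/3926 + 0.03742 = 0.08482 s.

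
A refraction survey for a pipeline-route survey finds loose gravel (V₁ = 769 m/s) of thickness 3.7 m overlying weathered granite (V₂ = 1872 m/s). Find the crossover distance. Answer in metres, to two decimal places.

11.45 m

x_cross = 2h·√((V₂+V₁)/(V₂−V₁)).
(V₂+V₁)/(V₂−V₁) = (1872+769)/(1872−769) = 2.3944; √ = 1.5474.
x_cross = 2·3.7·1.5474 = 11.45 m.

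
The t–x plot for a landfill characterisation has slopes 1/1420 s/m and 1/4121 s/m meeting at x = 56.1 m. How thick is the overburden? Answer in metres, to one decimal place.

19.6 m

x_cross = 2h·√((V₂+V₁)/(V₂−V₁)) → h = x_cross / (2·√((V₂+V₁)/(V₂−V₁))).
√((V₂+V₁)/(V₂−V₁)) = √((4121+1420)/(4121−1420)) = 1.4323.
h = 56.1 / (2·1.4323) = 19.58 m.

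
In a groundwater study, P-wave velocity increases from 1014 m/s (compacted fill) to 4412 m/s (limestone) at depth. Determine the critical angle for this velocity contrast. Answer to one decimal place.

At critical incidence the refracted ray runs along the interface (θ₂ = 90°), so sin θ_c = V₁/V₂.
θ_c = arcsin(1014/4412) = arcsin 0.2298 = 13.29°.

13.3°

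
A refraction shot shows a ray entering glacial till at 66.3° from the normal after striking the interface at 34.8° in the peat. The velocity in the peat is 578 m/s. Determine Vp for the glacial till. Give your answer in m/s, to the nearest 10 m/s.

930 m/s

sin 34.8° = 0.5707; sin 66.3° = 0.9157.
V₂ = V₁·(sin θ₂/sin θ₁) = 578·(0.9157/0.5707) = 927.35 m/s.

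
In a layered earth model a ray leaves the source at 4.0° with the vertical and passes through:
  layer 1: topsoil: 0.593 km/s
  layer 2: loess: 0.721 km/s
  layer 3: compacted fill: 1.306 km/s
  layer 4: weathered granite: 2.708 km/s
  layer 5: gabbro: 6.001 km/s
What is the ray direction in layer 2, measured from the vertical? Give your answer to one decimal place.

Ray parameter p = sin 4.0° / 0.593 = 1.1763e-01 s/km.
sin θ_2 = p·V_2 = 1.1763e-01 × 0.721 = 0.0848.
θ_2 = arcsin 0.0848 = 4.87°.

4.9°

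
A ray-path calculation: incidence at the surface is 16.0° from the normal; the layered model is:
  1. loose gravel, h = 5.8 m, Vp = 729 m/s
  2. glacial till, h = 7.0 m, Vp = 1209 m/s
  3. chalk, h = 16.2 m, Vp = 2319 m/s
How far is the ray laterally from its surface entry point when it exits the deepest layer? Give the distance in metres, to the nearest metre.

p = sin θ₁/V₁ = sin 16.0°/729 = 3.7810e-04 s/m is conserved through the stack.
Layer 1: θ = 16.00°; offset = 5.8·tan 16.00° = 1.663 m.
Layer 2: sin θ = p·1209 = 0.4571 → θ = 27.20°; offset = 7.0·tan 27.20° = 3.598 m.
Layer 3: sin θ = p·2319 = 0.8768 → θ = 61.26°; offset = 16.2·tan 61.26° = 29.543 m.
Summing the layer offsets gives 34.803 m.

35 m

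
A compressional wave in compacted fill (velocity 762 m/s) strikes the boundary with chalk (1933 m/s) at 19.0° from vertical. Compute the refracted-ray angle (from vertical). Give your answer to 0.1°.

Snell's law: sin θ₂ = (V₂/V₁)·sin θ₁ = (1933/762)·sin 19.0° = 0.8259.
θ₂ = arcsin 0.8259 = 55.68° from the normal.

55.7°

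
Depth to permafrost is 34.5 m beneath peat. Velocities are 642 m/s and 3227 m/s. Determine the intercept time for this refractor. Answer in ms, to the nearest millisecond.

tᵢ = 2h·√(V₂²−V₁²)/(V₁V₂).
√(V₂²−V₁²) = √(3227²−642²) = 3162.5 m/s.
tᵢ = 2·34.5·3162.5/(642·3227) = 0.10533 s.

105 ms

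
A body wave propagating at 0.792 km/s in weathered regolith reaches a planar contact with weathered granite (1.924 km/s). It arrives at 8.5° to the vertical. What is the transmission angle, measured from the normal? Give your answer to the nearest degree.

Snell's law: sin θ₂ = (V₂/V₁)·sin θ₁ = (1.924/0.792)·sin 8.5° = 0.3591.
θ₂ = sin⁻¹(0.3591) = 21.04° (from vertical).

21°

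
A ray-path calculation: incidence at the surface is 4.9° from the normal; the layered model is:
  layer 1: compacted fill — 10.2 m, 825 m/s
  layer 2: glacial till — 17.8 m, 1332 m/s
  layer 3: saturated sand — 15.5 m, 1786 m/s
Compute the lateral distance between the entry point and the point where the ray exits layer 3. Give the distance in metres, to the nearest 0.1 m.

6.3 m

p = sin θ₁/V₁ = sin 4.9°/825 = 1.0354e-04 s/m is conserved through the stack.
Layer 1: θ = 4.90°; offset = 10.2·tan 4.90° = 0.874 m.
Layer 2: sin θ = p·1332 = 0.1379 → θ = 7.93°; offset = 17.8·tan 7.93° = 2.478 m.
Layer 3: sin θ = p·1786 = 0.1849 → θ = 10.66°; offset = 15.5·tan 10.66° = 2.916 m.
Total horizontal offset = 6.269 m.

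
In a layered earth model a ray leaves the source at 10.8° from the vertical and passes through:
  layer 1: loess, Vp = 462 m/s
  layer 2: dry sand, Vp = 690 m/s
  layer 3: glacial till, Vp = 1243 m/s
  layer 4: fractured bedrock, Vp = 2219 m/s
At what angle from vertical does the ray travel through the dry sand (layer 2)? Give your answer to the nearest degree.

Ray parameter p = sin 10.8° / 462 = 4.0559e-04 s/m.
sin θ_2 = p·V_2 = 4.0559e-04 × 690 = 0.2799.
θ_2 = 16.25° from the vertical.

16°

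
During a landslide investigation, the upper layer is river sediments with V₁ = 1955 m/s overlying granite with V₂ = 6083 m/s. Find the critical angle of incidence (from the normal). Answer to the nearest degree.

Critical incidence: sin θ_c = V₁/V₂ = 1955/6083 = 0.3214.
θ_c = arcsin 0.3214 = 18.75°.

19°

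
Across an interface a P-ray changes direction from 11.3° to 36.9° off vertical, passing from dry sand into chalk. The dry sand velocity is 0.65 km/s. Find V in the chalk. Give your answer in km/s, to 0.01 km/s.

1.99 km/s

sin 11.3° = 0.1959; sin 36.9° = 0.6004.
V₂ = V₁·(sin θ₂/sin θ₁) = 0.65·(0.6004/0.1959) = 1.99 km/s.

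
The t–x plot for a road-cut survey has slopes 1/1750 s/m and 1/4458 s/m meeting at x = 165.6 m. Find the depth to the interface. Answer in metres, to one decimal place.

54.7 m

x_cross = 2h·√((V₂+V₁)/(V₂−V₁)) → h = x_cross / (2·√((V₂+V₁)/(V₂−V₁))).
√((V₂+V₁)/(V₂−V₁)) = √((4458+1750)/(4458−1750)) = 1.5141.
h = 165.6 / (2·1.5141) = 54.69 m.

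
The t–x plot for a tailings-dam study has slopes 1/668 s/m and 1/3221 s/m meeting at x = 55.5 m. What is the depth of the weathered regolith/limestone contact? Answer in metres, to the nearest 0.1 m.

h = (x_cross/2)·√((V₂−V₁)/(V₂+V₁)).
(V₂−V₁)/(V₂+V₁) = (3221−668)/(3221+668) = 0.6565; √ = 0.8102.
h = (55.5/2)·0.8102 = 22.48 m.

22.5 m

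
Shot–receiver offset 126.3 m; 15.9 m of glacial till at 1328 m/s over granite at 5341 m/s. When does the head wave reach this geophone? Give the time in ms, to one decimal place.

t = x/V₂ + 2h·√(V₂²−V₁²)/(V₁V₂).
√(V₂²−V₁²) = √(5341²−1328²) = 5173.3 m/s; delay term = 2·15.9·5173.3/(1328·5341) = 0.02319 s.
t = 126.3/5341 + 0.02319 = 0.04684 s.

46.8 ms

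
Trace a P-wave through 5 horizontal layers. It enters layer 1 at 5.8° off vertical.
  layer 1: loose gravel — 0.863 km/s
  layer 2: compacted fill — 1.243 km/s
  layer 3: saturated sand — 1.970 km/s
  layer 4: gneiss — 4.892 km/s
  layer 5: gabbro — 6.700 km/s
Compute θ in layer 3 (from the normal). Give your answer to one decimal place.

13.3°

Snell's law across each interface conserves sin θ / V, so sin θ_3 = V_3·sin θ₁/V₁.
sin θ_3 = 1.970 × sin 5.8° / 0.863 = 0.2307.
θ_3 = arcsin 0.2307 = 13.34°.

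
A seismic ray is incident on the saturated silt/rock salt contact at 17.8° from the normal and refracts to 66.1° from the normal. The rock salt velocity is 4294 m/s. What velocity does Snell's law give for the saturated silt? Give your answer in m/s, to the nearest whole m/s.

Snell's law: sin 17.8°/V₁ = sin 66.1°/V₂.
V₁ = V₂·sin 17.8°/sin 66.1° = 4294 × 0.3344 = 1435.77 m/s.

1436 m/s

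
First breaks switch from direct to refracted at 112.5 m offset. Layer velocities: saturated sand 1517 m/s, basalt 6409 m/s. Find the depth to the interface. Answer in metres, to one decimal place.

h = (x_cross/2)·√((V₂−V₁)/(V₂+V₁)).
(V₂−V₁)/(V₂+V₁) = (6409−1517)/(6409+1517) = 0.6172; √ = 0.7856.
h = (112.5/2)·0.7856 = 44.19 m.

44.2 m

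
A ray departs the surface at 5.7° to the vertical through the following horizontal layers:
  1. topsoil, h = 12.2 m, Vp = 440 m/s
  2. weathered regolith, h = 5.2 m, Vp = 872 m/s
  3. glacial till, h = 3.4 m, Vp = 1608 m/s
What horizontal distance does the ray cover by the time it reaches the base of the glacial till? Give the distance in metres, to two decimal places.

Apply Snell's law at each interface; in layer i the horizontal offset is hᵢ·tan θᵢ.
Layer 1: θ = 5.70°; offset = 12.2·tan 5.70° = 1.2177 m.
Layer 2: sin θ = 872·sin 5.7°/440 = 0.1968, θ = 11.35°; offset = 5.2·tan 11.35° = 1.0440 m.
Layer 3: sin θ = 1608·sin 5.7°/440 = 0.3630, θ = 21.28°; offset = 3.4·tan 21.28° = 1.3244 m.
Summing the layer offsets gives 3.5861 m.

3.59 m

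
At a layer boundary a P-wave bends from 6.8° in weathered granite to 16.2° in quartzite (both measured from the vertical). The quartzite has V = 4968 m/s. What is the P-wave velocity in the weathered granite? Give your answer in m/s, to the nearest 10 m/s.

2110 m/s

Snell's law: sin 6.8°/V₁ = sin 16.2°/V₂.
V₁ = V₂·sin 6.8°/sin 16.2° = 4968 × 0.4244 = 2108.42 m/s.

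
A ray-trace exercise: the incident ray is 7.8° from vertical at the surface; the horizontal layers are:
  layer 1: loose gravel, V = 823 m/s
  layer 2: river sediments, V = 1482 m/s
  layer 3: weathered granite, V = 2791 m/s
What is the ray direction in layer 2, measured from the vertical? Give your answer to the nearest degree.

14°

Ray parameter p = sin 7.8° / 823 = 1.6490e-04 s/m.
sin θ_2 = p·V_2 = 1.6490e-04 × 1482 = 0.2444.
θ_2 = 14.15° from the vertical.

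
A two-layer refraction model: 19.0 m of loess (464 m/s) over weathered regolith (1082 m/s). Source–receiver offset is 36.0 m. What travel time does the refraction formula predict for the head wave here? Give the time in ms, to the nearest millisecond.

107 ms

t = x/V₂ + 2h·√(V₂²−V₁²)/(V₁V₂).
√(V₂²−V₁²) = √(1082²−464²) = 977.5 m/s; delay term = 2·19.0·977.5/(464·1082) = 0.07398 s.
t = 36.0/1082 + 0.07398 = 0.10726 s.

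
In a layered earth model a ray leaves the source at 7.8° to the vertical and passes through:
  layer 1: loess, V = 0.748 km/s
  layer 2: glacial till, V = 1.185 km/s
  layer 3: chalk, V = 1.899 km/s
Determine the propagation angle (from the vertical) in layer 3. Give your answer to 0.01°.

Ray parameter p = sin 7.8° / 0.748 = 1.8144e-01 s/km.
sin θ_3 = p·V_3 = 1.8144e-01 × 1.899 = 0.3446.
θ_3 = 20.15° from the vertical.

20.15°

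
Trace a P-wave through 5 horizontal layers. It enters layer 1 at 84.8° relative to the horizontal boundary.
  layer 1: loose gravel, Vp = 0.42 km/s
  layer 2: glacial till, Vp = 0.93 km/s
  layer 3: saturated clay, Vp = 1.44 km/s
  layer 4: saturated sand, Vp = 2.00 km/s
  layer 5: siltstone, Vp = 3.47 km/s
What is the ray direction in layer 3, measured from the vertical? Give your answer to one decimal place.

From the normal: θ₁ = 90° − 84.8° = 5.2°.
Ray parameter p = sin 5.2° / 0.42 = 2.1579e-01 s/km.
sin θ_3 = p·V_3 = 2.1579e-01 × 1.44 = 0.3107.
θ_3 = arcsin 0.3107 = 18.10°.

18.1°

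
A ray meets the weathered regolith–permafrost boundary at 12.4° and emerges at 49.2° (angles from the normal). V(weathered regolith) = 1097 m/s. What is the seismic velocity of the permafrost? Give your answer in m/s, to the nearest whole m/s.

sin 12.4° = 0.2147; sin 49.2° = 0.7570.
V₂ = V₁·(sin θ₂/sin θ₁) = 1097·(0.7570/0.2147) = 3867.20 m/s.

3867 m/s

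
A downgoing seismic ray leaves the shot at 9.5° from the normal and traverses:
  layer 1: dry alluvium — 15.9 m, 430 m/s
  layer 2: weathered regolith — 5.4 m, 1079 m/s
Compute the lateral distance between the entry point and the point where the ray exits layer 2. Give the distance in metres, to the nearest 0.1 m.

Apply Snell's law at each interface; in layer i the horizontal offset is hᵢ·tan θᵢ.
Layer 1: θ = 9.50°; offset = 15.9·tan 9.50° = 2.661 m.
Layer 2: sin θ = 1079·sin 9.5°/430 = 0.4142, θ = 24.47°; offset = 5.4·tan 24.47° = 2.457 m.
Total horizontal offset = 5.118 m.

5.1 m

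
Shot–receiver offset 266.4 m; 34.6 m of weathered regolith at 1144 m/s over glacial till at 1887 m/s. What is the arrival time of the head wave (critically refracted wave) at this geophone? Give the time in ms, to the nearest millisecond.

t = x/V₂ + 2h·√(V₂²−V₁²)/(V₁V₂).
√(V₂²−V₁²) = √(1887²−1144²) = 1500.7 m/s; delay term = 2·34.6·1500.7/(1144·1887) = 0.04811 s.
t = 266.4/1887 + 0.04811 = 0.18928 s.

189 ms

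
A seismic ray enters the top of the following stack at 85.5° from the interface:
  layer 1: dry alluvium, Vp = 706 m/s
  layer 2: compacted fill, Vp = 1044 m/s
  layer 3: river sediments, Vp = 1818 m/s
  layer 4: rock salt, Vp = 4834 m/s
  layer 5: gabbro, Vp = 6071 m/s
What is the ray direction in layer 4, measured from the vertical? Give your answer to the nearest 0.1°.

32.5°

From the normal: θ₁ = 90° − 85.5° = 4.5°.
Ray parameter p = sin 4.5° / 706 = 1.1113e-04 s/m.
sin θ_4 = p·V_4 = 1.1113e-04 × 4834 = 0.5372.
θ_4 = arcsin 0.5372 = 32.49°.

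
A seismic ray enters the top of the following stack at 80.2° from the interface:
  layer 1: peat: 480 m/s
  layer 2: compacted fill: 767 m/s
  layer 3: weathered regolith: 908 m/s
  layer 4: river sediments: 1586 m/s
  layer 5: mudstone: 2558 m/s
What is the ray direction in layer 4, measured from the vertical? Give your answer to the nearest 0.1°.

From the normal: θ₁ = 90° − 80.2° = 9.8°.
Snell's law across each interface conserves sin θ / V, so sin θ_4 = V_4·sin θ₁/V₁.
sin θ_4 = 1586 × sin 9.8° / 480 = 0.5624.
θ_4 = arcsin 0.5624 = 34.22°.

34.2°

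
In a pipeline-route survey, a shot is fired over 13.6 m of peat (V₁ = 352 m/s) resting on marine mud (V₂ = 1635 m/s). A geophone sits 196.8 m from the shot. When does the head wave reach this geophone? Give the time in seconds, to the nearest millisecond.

0.196 s

θ_c = arcsin(V₁/V₂) = arcsin(352/1635) = 12.43°, cos θ_c = 0.9766.
Intercept time tᵢ = 2h cos θ_c / V₁ = 2·13.6·0.9766/352 = 0.07546 s.
t = x/V₂ + tᵢ = 196.8/1635 + 0.07546 = 0.19583 s.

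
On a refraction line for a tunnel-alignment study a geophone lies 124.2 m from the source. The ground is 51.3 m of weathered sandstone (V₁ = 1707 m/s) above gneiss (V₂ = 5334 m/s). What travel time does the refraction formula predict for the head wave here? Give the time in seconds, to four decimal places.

0.0802 s

θ_c = arcsin(V₁/V₂) = arcsin(1707/5334) = 18.66°, cos θ_c = 0.9474.
Intercept time tᵢ = 2h cos θ_c / V₁ = 2·51.3·0.9474/1707 = 0.05694 s.
t = x/V₂ + tᵢ = 124.2/5334 + 0.05694 = 0.08023 s.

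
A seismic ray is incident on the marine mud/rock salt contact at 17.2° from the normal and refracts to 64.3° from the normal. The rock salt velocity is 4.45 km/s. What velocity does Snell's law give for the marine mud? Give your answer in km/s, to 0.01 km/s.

1.46 km/s

sin 17.2° = 0.2957; sin 64.3° = 0.9011.
V₁ = V₂·(sin θ₁/sin θ₂) = 4.45·(0.2957/0.9011) = 1.46 km/s.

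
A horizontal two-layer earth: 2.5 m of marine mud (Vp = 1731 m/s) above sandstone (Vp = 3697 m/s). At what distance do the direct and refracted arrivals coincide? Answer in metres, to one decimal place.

θ_c = arcsin(1731/3697) = 27.92°, so cos θ_c = 0.8836 and tᵢ = 2h cos θ_c/V₁ = 0.0026 s.
At crossover x/V₁ = x/V₂ + tᵢ ⇒ x = tᵢ/(1/V₁ − 1/V₂) = 0.00255/(5.7770e-04 − 2.7049e-04) = 8.31 m.

8.3 m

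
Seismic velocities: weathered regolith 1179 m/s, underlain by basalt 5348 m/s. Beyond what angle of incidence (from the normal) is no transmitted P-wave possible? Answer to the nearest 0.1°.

12.7°

At critical incidence the refracted ray runs along the interface (θ₂ = 90°), so sin θ_c = V₁/V₂.
θ_c = arcsin(1179/5348) = arcsin 0.2205 = 12.74°.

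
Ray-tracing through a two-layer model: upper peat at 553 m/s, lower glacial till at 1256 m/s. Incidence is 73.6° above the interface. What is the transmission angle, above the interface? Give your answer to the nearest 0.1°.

50.1°

Angle from the normal: 90° − 73.6° = 16.4°.
Snell's law: sin θ₂ = (V₂/V₁)·sin θ₁ = (1256/553)·sin 16.4° = 0.6413.
θ₂ = sin⁻¹(0.6413) = 39.89° (from vertical).
From the interface: 90° − 39.89° = 50.11°.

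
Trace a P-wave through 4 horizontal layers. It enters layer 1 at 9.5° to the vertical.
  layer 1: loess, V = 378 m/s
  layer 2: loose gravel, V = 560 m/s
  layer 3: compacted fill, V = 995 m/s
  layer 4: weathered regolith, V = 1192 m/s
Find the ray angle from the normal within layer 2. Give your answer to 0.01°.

14.15°

Ray parameter p = sin 9.5° / 378 = 4.3663e-04 s/m.
sin θ_2 = p·V_2 = 4.3663e-04 × 560 = 0.2445.
θ_2 = 14.15° from the vertical.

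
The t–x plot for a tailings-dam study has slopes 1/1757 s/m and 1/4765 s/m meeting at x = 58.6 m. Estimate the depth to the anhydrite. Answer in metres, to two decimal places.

x_cross = 2h·√((V₂+V₁)/(V₂−V₁)) → h = x_cross / (2·√((V₂+V₁)/(V₂−V₁))).
√((V₂+V₁)/(V₂−V₁)) = √((4765+1757)/(4765−1757)) = 1.4725.
h = 58.6 / (2·1.4725) = 19.90 m.

19.90 m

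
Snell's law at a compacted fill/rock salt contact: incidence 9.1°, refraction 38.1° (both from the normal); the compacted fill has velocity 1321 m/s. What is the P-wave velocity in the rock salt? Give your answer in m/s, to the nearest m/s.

Snell's law: sin 9.1°/V₁ = sin 38.1°/V₂.
V₂ = V₁·sin 38.1°/sin 9.1° = 1321 × 3.9014 = 5153.73 m/s.

5154 m/s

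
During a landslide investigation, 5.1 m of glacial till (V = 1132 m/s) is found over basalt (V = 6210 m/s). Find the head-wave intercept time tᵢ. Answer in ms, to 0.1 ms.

8.9 ms

tᵢ = 2h·√(V₂²−V₁²)/(V₁V₂).
√(V₂²−V₁²) = √(6210²−1132²) = 6106.0 m/s.
tᵢ = 2·5.1·6106.0/(1132·6210) = 0.00886 s.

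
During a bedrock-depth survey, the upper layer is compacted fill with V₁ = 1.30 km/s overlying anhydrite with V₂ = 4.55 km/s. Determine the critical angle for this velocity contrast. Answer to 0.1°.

Critical incidence: sin θ_c = V₁/V₂ = 1.30/4.55 = 0.2857.
θ_c = arcsin 0.2857 = 16.60°.

16.6°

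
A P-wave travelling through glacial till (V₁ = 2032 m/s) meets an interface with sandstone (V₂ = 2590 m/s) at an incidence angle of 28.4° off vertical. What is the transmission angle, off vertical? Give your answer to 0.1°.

Snell's law: sin θ₂ = (V₂/V₁)·sin θ₁ = (2590/2032)·sin 28.4° = 0.6062.
θ₂ = arcsin 0.6062 = 37.32° from the normal.

37.3°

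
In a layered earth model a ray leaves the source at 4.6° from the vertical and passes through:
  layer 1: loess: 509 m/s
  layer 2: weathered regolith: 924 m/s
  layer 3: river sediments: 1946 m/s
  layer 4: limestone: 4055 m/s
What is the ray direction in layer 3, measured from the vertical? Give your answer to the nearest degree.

18°

Ray parameter p = sin 4.6° / 509 = 1.5756e-04 s/m.
sin θ_3 = p·V_3 = 1.5756e-04 × 1946 = 0.3066.
θ_3 = arcsin 0.3066 = 17.86°.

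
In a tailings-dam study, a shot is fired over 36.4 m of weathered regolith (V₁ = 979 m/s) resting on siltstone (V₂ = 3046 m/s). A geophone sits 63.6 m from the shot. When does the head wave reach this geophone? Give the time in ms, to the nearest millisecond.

t = x/V₂ + 2h·√(V₂²−V₁²)/(V₁V₂).
√(V₂²−V₁²) = √(3046²−979²) = 2884.4 m/s; delay term = 2·36.4·2884.4/(979·3046) = 0.07042 s.
t = 63.6/3046 + 0.07042 = 0.09130 s.

91 ms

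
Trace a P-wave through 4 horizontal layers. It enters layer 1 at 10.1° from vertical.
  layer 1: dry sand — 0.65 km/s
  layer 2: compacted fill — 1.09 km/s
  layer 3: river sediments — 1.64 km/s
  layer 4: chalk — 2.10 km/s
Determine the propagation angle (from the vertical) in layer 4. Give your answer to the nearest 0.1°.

Snell's law across each interface conserves sin θ / V, so sin θ_4 = V_4·sin θ₁/V₁.
sin θ_4 = 2.10 × sin 10.1° / 0.65 = 0.5666.
θ_4 = 34.51° from the vertical.

34.5°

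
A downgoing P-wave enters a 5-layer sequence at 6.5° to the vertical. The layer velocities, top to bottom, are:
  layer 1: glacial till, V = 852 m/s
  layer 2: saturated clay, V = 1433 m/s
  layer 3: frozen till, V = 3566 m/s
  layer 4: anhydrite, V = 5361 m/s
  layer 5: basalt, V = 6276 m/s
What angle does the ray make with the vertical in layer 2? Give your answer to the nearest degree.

Snell's law across each interface conserves sin θ / V, so sin θ_2 = V_2·sin θ₁/V₁.
sin θ_2 = 1433 × sin 6.5° / 852 = 0.1904.
θ_2 = arcsin 0.1904 = 10.98°.

11°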